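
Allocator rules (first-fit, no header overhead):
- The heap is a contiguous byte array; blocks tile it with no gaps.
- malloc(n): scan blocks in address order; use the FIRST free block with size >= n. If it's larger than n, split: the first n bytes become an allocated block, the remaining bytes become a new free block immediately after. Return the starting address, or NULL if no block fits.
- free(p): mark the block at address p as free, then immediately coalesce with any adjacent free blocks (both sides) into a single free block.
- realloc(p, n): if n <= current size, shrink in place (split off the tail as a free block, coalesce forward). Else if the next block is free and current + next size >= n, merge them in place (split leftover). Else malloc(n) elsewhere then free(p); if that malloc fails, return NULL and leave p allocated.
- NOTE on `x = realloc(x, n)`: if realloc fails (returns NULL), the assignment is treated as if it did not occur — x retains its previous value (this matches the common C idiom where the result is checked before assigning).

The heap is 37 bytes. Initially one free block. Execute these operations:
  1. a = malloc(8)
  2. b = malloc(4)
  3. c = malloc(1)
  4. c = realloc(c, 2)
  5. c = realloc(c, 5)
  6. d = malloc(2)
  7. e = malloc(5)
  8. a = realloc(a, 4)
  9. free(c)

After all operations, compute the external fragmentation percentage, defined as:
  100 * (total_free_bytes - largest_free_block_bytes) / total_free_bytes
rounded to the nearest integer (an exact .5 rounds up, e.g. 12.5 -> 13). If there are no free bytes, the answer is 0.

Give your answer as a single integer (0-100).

Answer: 41

Derivation:
Op 1: a = malloc(8) -> a = 0; heap: [0-7 ALLOC][8-36 FREE]
Op 2: b = malloc(4) -> b = 8; heap: [0-7 ALLOC][8-11 ALLOC][12-36 FREE]
Op 3: c = malloc(1) -> c = 12; heap: [0-7 ALLOC][8-11 ALLOC][12-12 ALLOC][13-36 FREE]
Op 4: c = realloc(c, 2) -> c = 12; heap: [0-7 ALLOC][8-11 ALLOC][12-13 ALLOC][14-36 FREE]
Op 5: c = realloc(c, 5) -> c = 12; heap: [0-7 ALLOC][8-11 ALLOC][12-16 ALLOC][17-36 FREE]
Op 6: d = malloc(2) -> d = 17; heap: [0-7 ALLOC][8-11 ALLOC][12-16 ALLOC][17-18 ALLOC][19-36 FREE]
Op 7: e = malloc(5) -> e = 19; heap: [0-7 ALLOC][8-11 ALLOC][12-16 ALLOC][17-18 ALLOC][19-23 ALLOC][24-36 FREE]
Op 8: a = realloc(a, 4) -> a = 0; heap: [0-3 ALLOC][4-7 FREE][8-11 ALLOC][12-16 ALLOC][17-18 ALLOC][19-23 ALLOC][24-36 FREE]
Op 9: free(c) -> (freed c); heap: [0-3 ALLOC][4-7 FREE][8-11 ALLOC][12-16 FREE][17-18 ALLOC][19-23 ALLOC][24-36 FREE]
Free blocks: [4 5 13] total_free=22 largest=13 -> 100*(22-13)/22 = 900/22 ≈ 40.909 -> rounds to 41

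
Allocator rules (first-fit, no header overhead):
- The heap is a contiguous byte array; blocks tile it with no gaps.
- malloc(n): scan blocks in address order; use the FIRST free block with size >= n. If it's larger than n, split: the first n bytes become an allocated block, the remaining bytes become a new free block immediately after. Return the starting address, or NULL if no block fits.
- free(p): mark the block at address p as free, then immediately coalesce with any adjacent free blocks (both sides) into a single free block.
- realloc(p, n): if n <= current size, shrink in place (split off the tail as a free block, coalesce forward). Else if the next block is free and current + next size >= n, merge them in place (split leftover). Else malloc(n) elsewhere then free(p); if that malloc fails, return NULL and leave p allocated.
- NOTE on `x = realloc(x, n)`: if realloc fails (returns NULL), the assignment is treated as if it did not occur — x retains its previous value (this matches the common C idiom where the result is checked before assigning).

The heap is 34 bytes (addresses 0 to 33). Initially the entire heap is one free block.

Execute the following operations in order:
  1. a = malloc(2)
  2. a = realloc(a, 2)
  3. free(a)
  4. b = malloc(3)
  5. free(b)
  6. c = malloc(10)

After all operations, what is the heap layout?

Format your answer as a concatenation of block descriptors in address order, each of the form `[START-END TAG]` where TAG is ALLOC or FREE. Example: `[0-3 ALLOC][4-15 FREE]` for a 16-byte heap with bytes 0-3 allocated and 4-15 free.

Answer: [0-9 ALLOC][10-33 FREE]

Derivation:
Op 1: a = malloc(2) -> a = 0; heap: [0-1 ALLOC][2-33 FREE]
Op 2: a = realloc(a, 2) -> a = 0; heap: [0-1 ALLOC][2-33 FREE]
Op 3: free(a) -> (freed a); heap: [0-33 FREE]
Op 4: b = malloc(3) -> b = 0; heap: [0-2 ALLOC][3-33 FREE]
Op 5: free(b) -> (freed b); heap: [0-33 FREE]
Op 6: c = malloc(10) -> c = 0; heap: [0-9 ALLOC][10-33 FREE]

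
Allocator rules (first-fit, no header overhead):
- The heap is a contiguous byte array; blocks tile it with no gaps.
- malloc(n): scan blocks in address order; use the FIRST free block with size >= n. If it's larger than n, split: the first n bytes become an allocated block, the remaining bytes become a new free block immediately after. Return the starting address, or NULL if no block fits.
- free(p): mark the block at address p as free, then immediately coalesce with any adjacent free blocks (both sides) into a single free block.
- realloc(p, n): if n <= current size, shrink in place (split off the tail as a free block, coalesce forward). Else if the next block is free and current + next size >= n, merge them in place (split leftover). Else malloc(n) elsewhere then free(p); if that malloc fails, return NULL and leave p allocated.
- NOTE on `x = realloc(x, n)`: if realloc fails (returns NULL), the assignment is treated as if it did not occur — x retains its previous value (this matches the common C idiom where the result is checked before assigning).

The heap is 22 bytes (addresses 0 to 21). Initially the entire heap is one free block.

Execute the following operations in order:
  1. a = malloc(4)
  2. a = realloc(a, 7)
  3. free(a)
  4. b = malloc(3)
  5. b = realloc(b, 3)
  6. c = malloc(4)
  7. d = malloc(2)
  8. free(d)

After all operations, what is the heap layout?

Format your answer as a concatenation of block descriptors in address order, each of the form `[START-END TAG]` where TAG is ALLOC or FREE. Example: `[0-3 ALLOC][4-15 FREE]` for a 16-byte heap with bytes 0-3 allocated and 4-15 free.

Op 1: a = malloc(4) -> a = 0; heap: [0-3 ALLOC][4-21 FREE]
Op 2: a = realloc(a, 7) -> a = 0; heap: [0-6 ALLOC][7-21 FREE]
Op 3: free(a) -> (freed a); heap: [0-21 FREE]
Op 4: b = malloc(3) -> b = 0; heap: [0-2 ALLOC][3-21 FREE]
Op 5: b = realloc(b, 3) -> b = 0; heap: [0-2 ALLOC][3-21 FREE]
Op 6: c = malloc(4) -> c = 3; heap: [0-2 ALLOC][3-6 ALLOC][7-21 FREE]
Op 7: d = malloc(2) -> d = 7; heap: [0-2 ALLOC][3-6 ALLOC][7-8 ALLOC][9-21 FREE]
Op 8: free(d) -> (freed d); heap: [0-2 ALLOC][3-6 ALLOC][7-21 FREE]

Answer: [0-2 ALLOC][3-6 ALLOC][7-21 FREE]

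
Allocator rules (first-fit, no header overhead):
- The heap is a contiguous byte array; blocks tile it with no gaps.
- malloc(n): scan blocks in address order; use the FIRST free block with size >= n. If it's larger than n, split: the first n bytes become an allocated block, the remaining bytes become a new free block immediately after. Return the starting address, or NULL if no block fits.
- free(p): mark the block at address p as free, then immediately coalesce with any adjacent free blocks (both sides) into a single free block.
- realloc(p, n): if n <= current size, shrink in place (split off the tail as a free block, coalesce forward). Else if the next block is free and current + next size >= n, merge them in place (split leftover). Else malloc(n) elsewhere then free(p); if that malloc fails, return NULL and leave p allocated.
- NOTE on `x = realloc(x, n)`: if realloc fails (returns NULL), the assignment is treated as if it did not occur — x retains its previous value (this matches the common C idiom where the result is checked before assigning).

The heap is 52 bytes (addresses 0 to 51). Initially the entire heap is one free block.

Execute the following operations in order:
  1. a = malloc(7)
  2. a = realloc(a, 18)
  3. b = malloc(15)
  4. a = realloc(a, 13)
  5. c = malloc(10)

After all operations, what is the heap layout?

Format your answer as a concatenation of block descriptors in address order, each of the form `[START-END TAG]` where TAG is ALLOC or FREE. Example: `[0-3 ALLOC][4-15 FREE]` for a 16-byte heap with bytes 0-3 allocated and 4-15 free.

Op 1: a = malloc(7) -> a = 0; heap: [0-6 ALLOC][7-51 FREE]
Op 2: a = realloc(a, 18) -> a = 0; heap: [0-17 ALLOC][18-51 FREE]
Op 3: b = malloc(15) -> b = 18; heap: [0-17 ALLOC][18-32 ALLOC][33-51 FREE]
Op 4: a = realloc(a, 13) -> a = 0; heap: [0-12 ALLOC][13-17 FREE][18-32 ALLOC][33-51 FREE]
Op 5: c = malloc(10) -> c = 33; heap: [0-12 ALLOC][13-17 FREE][18-32 ALLOC][33-42 ALLOC][43-51 FREE]

Answer: [0-12 ALLOC][13-17 FREE][18-32 ALLOC][33-42 ALLOC][43-51 FREE]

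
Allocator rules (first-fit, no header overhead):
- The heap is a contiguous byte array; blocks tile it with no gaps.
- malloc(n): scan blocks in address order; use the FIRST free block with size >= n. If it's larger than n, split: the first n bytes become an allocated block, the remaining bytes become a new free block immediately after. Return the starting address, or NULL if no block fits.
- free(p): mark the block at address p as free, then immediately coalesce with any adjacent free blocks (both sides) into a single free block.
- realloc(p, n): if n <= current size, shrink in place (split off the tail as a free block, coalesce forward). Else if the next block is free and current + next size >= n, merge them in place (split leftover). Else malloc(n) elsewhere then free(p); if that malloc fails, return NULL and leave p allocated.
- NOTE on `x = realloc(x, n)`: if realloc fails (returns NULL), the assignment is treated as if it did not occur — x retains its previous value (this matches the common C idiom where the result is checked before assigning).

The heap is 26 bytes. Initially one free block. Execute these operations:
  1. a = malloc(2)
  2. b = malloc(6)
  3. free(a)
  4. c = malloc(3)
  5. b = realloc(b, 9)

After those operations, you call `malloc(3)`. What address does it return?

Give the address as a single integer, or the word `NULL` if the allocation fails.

Op 1: a = malloc(2) -> a = 0; heap: [0-1 ALLOC][2-25 FREE]
Op 2: b = malloc(6) -> b = 2; heap: [0-1 ALLOC][2-7 ALLOC][8-25 FREE]
Op 3: free(a) -> (freed a); heap: [0-1 FREE][2-7 ALLOC][8-25 FREE]
Op 4: c = malloc(3) -> c = 8; heap: [0-1 FREE][2-7 ALLOC][8-10 ALLOC][11-25 FREE]
Op 5: b = realloc(b, 9) -> b = 11; heap: [0-7 FREE][8-10 ALLOC][11-19 ALLOC][20-25 FREE]
malloc(3): first-fit scan over [0-7 FREE][8-10 ALLOC][11-19 ALLOC][20-25 FREE] -> 0

Answer: 0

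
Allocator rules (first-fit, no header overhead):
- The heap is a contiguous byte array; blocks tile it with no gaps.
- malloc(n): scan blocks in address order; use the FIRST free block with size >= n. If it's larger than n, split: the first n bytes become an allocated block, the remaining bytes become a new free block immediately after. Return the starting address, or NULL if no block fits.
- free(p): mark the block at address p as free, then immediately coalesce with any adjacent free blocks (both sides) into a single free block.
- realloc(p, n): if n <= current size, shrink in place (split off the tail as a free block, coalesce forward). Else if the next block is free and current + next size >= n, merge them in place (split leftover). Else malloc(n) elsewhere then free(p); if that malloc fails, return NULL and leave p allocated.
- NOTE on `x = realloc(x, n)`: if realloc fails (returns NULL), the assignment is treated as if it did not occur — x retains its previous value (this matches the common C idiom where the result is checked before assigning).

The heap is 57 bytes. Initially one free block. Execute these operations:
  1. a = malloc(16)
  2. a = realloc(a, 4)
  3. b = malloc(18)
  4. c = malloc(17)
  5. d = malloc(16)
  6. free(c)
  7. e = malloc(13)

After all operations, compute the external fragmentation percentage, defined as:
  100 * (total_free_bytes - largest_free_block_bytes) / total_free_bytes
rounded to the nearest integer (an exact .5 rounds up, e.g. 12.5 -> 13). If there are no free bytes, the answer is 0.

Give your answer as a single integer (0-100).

Op 1: a = malloc(16) -> a = 0; heap: [0-15 ALLOC][16-56 FREE]
Op 2: a = realloc(a, 4) -> a = 0; heap: [0-3 ALLOC][4-56 FREE]
Op 3: b = malloc(18) -> b = 4; heap: [0-3 ALLOC][4-21 ALLOC][22-56 FREE]
Op 4: c = malloc(17) -> c = 22; heap: [0-3 ALLOC][4-21 ALLOC][22-38 ALLOC][39-56 FREE]
Op 5: d = malloc(16) -> d = 39; heap: [0-3 ALLOC][4-21 ALLOC][22-38 ALLOC][39-54 ALLOC][55-56 FREE]
Op 6: free(c) -> (freed c); heap: [0-3 ALLOC][4-21 ALLOC][22-38 FREE][39-54 ALLOC][55-56 FREE]
Op 7: e = malloc(13) -> e = 22; heap: [0-3 ALLOC][4-21 ALLOC][22-34 ALLOC][35-38 FREE][39-54 ALLOC][55-56 FREE]
Free blocks: [4 2] total_free=6 largest=4 -> 100*(6-4)/6 = 200/6 ≈ 33.333 -> rounds to 33

Answer: 33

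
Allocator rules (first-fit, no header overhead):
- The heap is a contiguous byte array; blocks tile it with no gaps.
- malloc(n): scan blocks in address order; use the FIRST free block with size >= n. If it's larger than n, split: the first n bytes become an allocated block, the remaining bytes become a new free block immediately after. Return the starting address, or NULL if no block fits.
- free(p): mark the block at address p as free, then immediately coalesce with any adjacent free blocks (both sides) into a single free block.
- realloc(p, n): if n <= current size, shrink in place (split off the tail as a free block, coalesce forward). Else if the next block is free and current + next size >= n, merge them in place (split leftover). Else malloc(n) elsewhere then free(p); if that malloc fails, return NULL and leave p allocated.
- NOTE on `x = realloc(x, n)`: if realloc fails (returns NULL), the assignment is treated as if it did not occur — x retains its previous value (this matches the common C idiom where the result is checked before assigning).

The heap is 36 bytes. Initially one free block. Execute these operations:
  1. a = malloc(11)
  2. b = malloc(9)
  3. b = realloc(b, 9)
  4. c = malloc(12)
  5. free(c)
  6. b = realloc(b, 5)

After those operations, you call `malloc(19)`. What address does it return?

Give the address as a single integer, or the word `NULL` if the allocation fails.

Op 1: a = malloc(11) -> a = 0; heap: [0-10 ALLOC][11-35 FREE]
Op 2: b = malloc(9) -> b = 11; heap: [0-10 ALLOC][11-19 ALLOC][20-35 FREE]
Op 3: b = realloc(b, 9) -> b = 11; heap: [0-10 ALLOC][11-19 ALLOC][20-35 FREE]
Op 4: c = malloc(12) -> c = 20; heap: [0-10 ALLOC][11-19 ALLOC][20-31 ALLOC][32-35 FREE]
Op 5: free(c) -> (freed c); heap: [0-10 ALLOC][11-19 ALLOC][20-35 FREE]
Op 6: b = realloc(b, 5) -> b = 11; heap: [0-10 ALLOC][11-15 ALLOC][16-35 FREE]
malloc(19): first-fit scan over [0-10 ALLOC][11-15 ALLOC][16-35 FREE] -> 16

Answer: 16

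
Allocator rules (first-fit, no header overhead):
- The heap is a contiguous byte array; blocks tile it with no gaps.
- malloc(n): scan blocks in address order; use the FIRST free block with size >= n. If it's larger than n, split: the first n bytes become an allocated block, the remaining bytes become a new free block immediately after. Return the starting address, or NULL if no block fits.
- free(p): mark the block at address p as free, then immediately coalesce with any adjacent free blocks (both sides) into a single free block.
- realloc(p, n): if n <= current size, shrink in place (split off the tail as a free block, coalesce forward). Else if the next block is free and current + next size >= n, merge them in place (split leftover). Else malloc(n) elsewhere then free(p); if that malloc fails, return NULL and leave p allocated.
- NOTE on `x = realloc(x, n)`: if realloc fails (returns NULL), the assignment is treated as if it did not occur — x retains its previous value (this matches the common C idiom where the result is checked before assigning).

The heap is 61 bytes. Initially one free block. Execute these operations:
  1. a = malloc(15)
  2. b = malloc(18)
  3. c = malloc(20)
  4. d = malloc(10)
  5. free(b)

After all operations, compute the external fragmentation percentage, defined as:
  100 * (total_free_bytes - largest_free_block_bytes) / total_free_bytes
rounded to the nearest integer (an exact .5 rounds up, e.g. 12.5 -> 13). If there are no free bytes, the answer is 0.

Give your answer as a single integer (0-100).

Op 1: a = malloc(15) -> a = 0; heap: [0-14 ALLOC][15-60 FREE]
Op 2: b = malloc(18) -> b = 15; heap: [0-14 ALLOC][15-32 ALLOC][33-60 FREE]
Op 3: c = malloc(20) -> c = 33; heap: [0-14 ALLOC][15-32 ALLOC][33-52 ALLOC][53-60 FREE]
Op 4: d = malloc(10) -> d = NULL; heap: [0-14 ALLOC][15-32 ALLOC][33-52 ALLOC][53-60 FREE]
Op 5: free(b) -> (freed b); heap: [0-14 ALLOC][15-32 FREE][33-52 ALLOC][53-60 FREE]
Free blocks: [18 8] total_free=26 largest=18 -> 100*(26-18)/26 = 800/26 ≈ 30.769 -> rounds to 31

Answer: 31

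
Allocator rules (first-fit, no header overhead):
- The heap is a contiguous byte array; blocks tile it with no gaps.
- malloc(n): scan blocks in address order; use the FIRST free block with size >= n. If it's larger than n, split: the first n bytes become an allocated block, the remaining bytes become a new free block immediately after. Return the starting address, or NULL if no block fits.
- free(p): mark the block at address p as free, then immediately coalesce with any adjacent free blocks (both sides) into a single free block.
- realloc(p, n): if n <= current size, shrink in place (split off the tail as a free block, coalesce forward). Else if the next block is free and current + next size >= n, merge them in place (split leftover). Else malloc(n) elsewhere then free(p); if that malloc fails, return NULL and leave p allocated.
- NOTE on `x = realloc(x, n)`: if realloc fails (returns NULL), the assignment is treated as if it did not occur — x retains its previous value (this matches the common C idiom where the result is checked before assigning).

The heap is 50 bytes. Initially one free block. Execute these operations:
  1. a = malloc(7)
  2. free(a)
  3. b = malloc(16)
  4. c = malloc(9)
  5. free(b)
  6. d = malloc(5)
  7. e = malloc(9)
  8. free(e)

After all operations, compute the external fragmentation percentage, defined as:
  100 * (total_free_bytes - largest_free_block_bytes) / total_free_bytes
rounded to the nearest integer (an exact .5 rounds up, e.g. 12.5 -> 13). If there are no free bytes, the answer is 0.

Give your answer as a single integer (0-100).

Answer: 31

Derivation:
Op 1: a = malloc(7) -> a = 0; heap: [0-6 ALLOC][7-49 FREE]
Op 2: free(a) -> (freed a); heap: [0-49 FREE]
Op 3: b = malloc(16) -> b = 0; heap: [0-15 ALLOC][16-49 FREE]
Op 4: c = malloc(9) -> c = 16; heap: [0-15 ALLOC][16-24 ALLOC][25-49 FREE]
Op 5: free(b) -> (freed b); heap: [0-15 FREE][16-24 ALLOC][25-49 FREE]
Op 6: d = malloc(5) -> d = 0; heap: [0-4 ALLOC][5-15 FREE][16-24 ALLOC][25-49 FREE]
Op 7: e = malloc(9) -> e = 5; heap: [0-4 ALLOC][5-13 ALLOC][14-15 FREE][16-24 ALLOC][25-49 FREE]
Op 8: free(e) -> (freed e); heap: [0-4 ALLOC][5-15 FREE][16-24 ALLOC][25-49 FREE]
Free blocks: [11 25] total_free=36 largest=25 -> 100*(36-25)/36 = 1100/36 ≈ 30.556 -> rounds to 31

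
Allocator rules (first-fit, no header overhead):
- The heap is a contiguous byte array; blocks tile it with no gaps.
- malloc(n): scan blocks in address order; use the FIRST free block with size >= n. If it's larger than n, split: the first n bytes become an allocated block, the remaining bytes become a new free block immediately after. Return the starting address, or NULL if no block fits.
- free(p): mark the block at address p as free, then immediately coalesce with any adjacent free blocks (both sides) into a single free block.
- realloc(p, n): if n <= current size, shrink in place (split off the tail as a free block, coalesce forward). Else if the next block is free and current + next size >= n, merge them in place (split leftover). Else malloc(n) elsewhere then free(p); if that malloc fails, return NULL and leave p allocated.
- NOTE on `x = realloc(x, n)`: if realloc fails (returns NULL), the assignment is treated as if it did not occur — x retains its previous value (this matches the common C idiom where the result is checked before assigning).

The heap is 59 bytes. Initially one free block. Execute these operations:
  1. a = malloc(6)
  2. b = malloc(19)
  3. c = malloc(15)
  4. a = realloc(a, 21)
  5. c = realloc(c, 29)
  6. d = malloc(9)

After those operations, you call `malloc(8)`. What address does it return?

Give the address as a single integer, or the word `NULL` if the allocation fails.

Op 1: a = malloc(6) -> a = 0; heap: [0-5 ALLOC][6-58 FREE]
Op 2: b = malloc(19) -> b = 6; heap: [0-5 ALLOC][6-24 ALLOC][25-58 FREE]
Op 3: c = malloc(15) -> c = 25; heap: [0-5 ALLOC][6-24 ALLOC][25-39 ALLOC][40-58 FREE]
Op 4: a = realloc(a, 21) -> NULL (a unchanged); heap: [0-5 ALLOC][6-24 ALLOC][25-39 ALLOC][40-58 FREE]
Op 5: c = realloc(c, 29) -> c = 25; heap: [0-5 ALLOC][6-24 ALLOC][25-53 ALLOC][54-58 FREE]
Op 6: d = malloc(9) -> d = NULL; heap: [0-5 ALLOC][6-24 ALLOC][25-53 ALLOC][54-58 FREE]
malloc(8): first-fit scan over [0-5 ALLOC][6-24 ALLOC][25-53 ALLOC][54-58 FREE] -> NULL

Answer: NULL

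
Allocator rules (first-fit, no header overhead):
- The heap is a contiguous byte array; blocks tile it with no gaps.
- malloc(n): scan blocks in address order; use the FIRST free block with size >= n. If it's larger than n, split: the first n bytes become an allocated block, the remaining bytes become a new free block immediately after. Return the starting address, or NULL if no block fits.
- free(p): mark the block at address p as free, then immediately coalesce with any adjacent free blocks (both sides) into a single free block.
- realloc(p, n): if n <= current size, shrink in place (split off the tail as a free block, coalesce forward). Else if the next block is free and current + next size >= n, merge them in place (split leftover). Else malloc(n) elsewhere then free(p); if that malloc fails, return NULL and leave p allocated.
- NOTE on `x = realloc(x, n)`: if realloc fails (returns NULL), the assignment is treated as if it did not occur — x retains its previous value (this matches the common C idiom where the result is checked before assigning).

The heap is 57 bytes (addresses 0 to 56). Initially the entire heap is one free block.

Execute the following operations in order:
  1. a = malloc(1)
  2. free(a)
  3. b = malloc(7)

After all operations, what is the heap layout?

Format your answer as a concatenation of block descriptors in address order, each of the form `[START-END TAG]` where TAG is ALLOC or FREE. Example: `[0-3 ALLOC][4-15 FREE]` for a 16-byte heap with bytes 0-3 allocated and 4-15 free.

Op 1: a = malloc(1) -> a = 0; heap: [0-0 ALLOC][1-56 FREE]
Op 2: free(a) -> (freed a); heap: [0-56 FREE]
Op 3: b = malloc(7) -> b = 0; heap: [0-6 ALLOC][7-56 FREE]

Answer: [0-6 ALLOC][7-56 FREE]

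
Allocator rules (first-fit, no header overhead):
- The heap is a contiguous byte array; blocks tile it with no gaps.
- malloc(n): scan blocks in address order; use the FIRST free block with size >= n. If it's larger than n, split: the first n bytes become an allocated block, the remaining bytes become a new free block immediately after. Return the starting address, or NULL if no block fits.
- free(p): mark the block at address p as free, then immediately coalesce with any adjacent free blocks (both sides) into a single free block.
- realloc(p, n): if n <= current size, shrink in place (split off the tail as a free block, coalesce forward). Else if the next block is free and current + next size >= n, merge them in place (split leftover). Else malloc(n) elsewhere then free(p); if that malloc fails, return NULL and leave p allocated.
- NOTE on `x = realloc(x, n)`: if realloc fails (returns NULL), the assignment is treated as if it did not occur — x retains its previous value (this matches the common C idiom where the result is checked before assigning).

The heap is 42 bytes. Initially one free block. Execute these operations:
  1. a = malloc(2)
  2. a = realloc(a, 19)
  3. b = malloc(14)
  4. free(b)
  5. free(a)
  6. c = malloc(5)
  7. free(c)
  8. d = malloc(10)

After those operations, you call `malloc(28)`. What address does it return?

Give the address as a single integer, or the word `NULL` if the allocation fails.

Answer: 10

Derivation:
Op 1: a = malloc(2) -> a = 0; heap: [0-1 ALLOC][2-41 FREE]
Op 2: a = realloc(a, 19) -> a = 0; heap: [0-18 ALLOC][19-41 FREE]
Op 3: b = malloc(14) -> b = 19; heap: [0-18 ALLOC][19-32 ALLOC][33-41 FREE]
Op 4: free(b) -> (freed b); heap: [0-18 ALLOC][19-41 FREE]
Op 5: free(a) -> (freed a); heap: [0-41 FREE]
Op 6: c = malloc(5) -> c = 0; heap: [0-4 ALLOC][5-41 FREE]
Op 7: free(c) -> (freed c); heap: [0-41 FREE]
Op 8: d = malloc(10) -> d = 0; heap: [0-9 ALLOC][10-41 FREE]
malloc(28): first-fit scan over [0-9 ALLOC][10-41 FREE] -> 10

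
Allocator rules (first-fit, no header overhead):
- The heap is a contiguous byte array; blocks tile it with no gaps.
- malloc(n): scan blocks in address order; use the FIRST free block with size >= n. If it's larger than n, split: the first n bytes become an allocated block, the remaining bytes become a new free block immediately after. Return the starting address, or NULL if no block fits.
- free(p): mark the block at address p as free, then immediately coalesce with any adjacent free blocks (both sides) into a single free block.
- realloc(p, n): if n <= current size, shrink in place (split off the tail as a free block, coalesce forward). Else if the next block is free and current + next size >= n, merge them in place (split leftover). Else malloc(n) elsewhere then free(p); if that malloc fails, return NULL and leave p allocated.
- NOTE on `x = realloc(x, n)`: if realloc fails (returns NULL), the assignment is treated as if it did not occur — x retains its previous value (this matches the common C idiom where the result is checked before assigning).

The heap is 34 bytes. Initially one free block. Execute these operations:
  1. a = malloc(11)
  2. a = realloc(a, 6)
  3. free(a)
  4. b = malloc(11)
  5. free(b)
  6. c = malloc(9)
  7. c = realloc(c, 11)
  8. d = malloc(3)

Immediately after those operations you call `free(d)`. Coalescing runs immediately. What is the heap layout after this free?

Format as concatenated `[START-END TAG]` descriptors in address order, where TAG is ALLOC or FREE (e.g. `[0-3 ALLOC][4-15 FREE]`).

Op 1: a = malloc(11) -> a = 0; heap: [0-10 ALLOC][11-33 FREE]
Op 2: a = realloc(a, 6) -> a = 0; heap: [0-5 ALLOC][6-33 FREE]
Op 3: free(a) -> (freed a); heap: [0-33 FREE]
Op 4: b = malloc(11) -> b = 0; heap: [0-10 ALLOC][11-33 FREE]
Op 5: free(b) -> (freed b); heap: [0-33 FREE]
Op 6: c = malloc(9) -> c = 0; heap: [0-8 ALLOC][9-33 FREE]
Op 7: c = realloc(c, 11) -> c = 0; heap: [0-10 ALLOC][11-33 FREE]
Op 8: d = malloc(3) -> d = 11; heap: [0-10 ALLOC][11-13 ALLOC][14-33 FREE]
free(d): d = 11 -> block [11-13 ALLOC]; mark free, coalesce with adjacent free neighbors -> [0-10 ALLOC][11-33 FREE]

Answer: [0-10 ALLOC][11-33 FREE]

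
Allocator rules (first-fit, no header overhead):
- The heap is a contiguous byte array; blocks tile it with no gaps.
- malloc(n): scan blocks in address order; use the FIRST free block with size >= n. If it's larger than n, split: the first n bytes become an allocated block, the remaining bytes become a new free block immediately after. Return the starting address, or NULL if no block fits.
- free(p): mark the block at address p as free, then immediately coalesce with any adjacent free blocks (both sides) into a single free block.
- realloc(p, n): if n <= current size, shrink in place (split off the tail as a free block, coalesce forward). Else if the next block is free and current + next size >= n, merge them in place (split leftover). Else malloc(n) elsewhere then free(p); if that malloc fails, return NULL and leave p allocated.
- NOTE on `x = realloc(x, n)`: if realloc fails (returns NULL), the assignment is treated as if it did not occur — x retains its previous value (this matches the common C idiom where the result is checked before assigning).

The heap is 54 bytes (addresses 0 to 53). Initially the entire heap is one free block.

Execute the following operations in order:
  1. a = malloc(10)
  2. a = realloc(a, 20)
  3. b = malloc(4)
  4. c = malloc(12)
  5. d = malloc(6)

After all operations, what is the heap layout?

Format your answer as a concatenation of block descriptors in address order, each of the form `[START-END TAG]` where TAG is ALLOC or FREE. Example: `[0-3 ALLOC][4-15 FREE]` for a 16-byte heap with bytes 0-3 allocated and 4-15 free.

Op 1: a = malloc(10) -> a = 0; heap: [0-9 ALLOC][10-53 FREE]
Op 2: a = realloc(a, 20) -> a = 0; heap: [0-19 ALLOC][20-53 FREE]
Op 3: b = malloc(4) -> b = 20; heap: [0-19 ALLOC][20-23 ALLOC][24-53 FREE]
Op 4: c = malloc(12) -> c = 24; heap: [0-19 ALLOC][20-23 ALLOC][24-35 ALLOC][36-53 FREE]
Op 5: d = malloc(6) -> d = 36; heap: [0-19 ALLOC][20-23 ALLOC][24-35 ALLOC][36-41 ALLOC][42-53 FREE]

Answer: [0-19 ALLOC][20-23 ALLOC][24-35 ALLOC][36-41 ALLOC][42-53 FREE]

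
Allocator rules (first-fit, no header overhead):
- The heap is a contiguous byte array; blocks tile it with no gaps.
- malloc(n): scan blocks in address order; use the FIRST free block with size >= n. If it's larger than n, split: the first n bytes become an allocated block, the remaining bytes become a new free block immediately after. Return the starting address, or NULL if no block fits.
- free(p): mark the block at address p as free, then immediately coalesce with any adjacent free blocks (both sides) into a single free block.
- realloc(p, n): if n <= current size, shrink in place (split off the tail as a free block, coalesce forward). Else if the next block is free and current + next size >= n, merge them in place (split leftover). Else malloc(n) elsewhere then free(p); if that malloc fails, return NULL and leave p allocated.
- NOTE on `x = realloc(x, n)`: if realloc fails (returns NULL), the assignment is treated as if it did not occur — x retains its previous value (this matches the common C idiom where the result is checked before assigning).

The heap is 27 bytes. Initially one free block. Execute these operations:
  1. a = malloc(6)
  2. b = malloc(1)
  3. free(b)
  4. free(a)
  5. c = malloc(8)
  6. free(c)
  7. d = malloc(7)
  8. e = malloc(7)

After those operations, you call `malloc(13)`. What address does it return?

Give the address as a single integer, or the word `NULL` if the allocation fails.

Op 1: a = malloc(6) -> a = 0; heap: [0-5 ALLOC][6-26 FREE]
Op 2: b = malloc(1) -> b = 6; heap: [0-5 ALLOC][6-6 ALLOC][7-26 FREE]
Op 3: free(b) -> (freed b); heap: [0-5 ALLOC][6-26 FREE]
Op 4: free(a) -> (freed a); heap: [0-26 FREE]
Op 5: c = malloc(8) -> c = 0; heap: [0-7 ALLOC][8-26 FREE]
Op 6: free(c) -> (freed c); heap: [0-26 FREE]
Op 7: d = malloc(7) -> d = 0; heap: [0-6 ALLOC][7-26 FREE]
Op 8: e = malloc(7) -> e = 7; heap: [0-6 ALLOC][7-13 ALLOC][14-26 FREE]
malloc(13): first-fit scan over [0-6 ALLOC][7-13 ALLOC][14-26 FREE] -> 14

Answer: 14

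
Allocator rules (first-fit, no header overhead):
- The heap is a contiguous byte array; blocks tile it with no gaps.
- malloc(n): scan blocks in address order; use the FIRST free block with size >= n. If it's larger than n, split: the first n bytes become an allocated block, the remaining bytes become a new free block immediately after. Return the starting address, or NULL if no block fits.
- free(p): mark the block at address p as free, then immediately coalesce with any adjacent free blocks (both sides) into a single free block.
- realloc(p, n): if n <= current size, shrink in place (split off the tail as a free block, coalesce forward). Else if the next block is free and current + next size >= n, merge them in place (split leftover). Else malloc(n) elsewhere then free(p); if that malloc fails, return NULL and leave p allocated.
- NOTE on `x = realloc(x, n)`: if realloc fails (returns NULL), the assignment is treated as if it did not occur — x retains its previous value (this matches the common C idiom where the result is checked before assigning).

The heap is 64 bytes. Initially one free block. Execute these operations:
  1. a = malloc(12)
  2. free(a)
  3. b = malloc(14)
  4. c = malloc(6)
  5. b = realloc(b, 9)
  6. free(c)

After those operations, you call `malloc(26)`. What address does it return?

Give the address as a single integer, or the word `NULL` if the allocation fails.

Answer: 9

Derivation:
Op 1: a = malloc(12) -> a = 0; heap: [0-11 ALLOC][12-63 FREE]
Op 2: free(a) -> (freed a); heap: [0-63 FREE]
Op 3: b = malloc(14) -> b = 0; heap: [0-13 ALLOC][14-63 FREE]
Op 4: c = malloc(6) -> c = 14; heap: [0-13 ALLOC][14-19 ALLOC][20-63 FREE]
Op 5: b = realloc(b, 9) -> b = 0; heap: [0-8 ALLOC][9-13 FREE][14-19 ALLOC][20-63 FREE]
Op 6: free(c) -> (freed c); heap: [0-8 ALLOC][9-63 FREE]
malloc(26): first-fit scan over [0-8 ALLOC][9-63 FREE] -> 9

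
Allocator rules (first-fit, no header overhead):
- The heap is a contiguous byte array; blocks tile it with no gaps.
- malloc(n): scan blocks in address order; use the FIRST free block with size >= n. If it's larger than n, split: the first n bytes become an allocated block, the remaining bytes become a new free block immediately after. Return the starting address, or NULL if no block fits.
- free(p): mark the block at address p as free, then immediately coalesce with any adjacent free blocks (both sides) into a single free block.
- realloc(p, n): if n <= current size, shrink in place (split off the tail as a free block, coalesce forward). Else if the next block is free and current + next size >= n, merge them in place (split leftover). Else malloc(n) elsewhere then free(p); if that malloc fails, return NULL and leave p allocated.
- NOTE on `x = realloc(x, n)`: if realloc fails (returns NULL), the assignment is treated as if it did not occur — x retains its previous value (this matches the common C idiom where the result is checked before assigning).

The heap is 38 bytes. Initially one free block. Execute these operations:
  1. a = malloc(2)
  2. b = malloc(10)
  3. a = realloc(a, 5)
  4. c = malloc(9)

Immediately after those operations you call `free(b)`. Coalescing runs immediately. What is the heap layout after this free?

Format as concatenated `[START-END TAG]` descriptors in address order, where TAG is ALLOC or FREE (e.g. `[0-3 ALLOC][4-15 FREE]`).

Answer: [0-11 FREE][12-16 ALLOC][17-25 ALLOC][26-37 FREE]

Derivation:
Op 1: a = malloc(2) -> a = 0; heap: [0-1 ALLOC][2-37 FREE]
Op 2: b = malloc(10) -> b = 2; heap: [0-1 ALLOC][2-11 ALLOC][12-37 FREE]
Op 3: a = realloc(a, 5) -> a = 12; heap: [0-1 FREE][2-11 ALLOC][12-16 ALLOC][17-37 FREE]
Op 4: c = malloc(9) -> c = 17; heap: [0-1 FREE][2-11 ALLOC][12-16 ALLOC][17-25 ALLOC][26-37 FREE]
free(b): b = 2 -> block [2-11 ALLOC]; mark free, coalesce with adjacent free neighbors -> [0-11 FREE][12-16 ALLOC][17-25 ALLOC][26-37 FREE]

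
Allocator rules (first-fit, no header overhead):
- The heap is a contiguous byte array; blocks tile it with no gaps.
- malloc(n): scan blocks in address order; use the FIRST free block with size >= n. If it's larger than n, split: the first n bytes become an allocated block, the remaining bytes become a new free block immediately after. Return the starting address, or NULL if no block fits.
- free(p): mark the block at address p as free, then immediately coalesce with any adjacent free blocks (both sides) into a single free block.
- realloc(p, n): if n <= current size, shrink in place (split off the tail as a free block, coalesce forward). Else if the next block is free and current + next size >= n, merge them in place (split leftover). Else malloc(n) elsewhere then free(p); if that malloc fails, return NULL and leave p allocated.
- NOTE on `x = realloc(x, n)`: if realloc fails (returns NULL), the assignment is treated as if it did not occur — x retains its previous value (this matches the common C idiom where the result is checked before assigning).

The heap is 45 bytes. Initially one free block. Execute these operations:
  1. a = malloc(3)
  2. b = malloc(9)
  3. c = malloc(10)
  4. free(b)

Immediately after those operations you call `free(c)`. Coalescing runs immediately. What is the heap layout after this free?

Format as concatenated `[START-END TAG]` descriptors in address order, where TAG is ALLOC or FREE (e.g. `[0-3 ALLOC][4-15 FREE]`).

Answer: [0-2 ALLOC][3-44 FREE]

Derivation:
Op 1: a = malloc(3) -> a = 0; heap: [0-2 ALLOC][3-44 FREE]
Op 2: b = malloc(9) -> b = 3; heap: [0-2 ALLOC][3-11 ALLOC][12-44 FREE]
Op 3: c = malloc(10) -> c = 12; heap: [0-2 ALLOC][3-11 ALLOC][12-21 ALLOC][22-44 FREE]
Op 4: free(b) -> (freed b); heap: [0-2 ALLOC][3-11 FREE][12-21 ALLOC][22-44 FREE]
free(c): c = 12 -> block [12-21 ALLOC]; mark free, coalesce with adjacent free neighbors -> [0-2 ALLOC][3-44 FREE]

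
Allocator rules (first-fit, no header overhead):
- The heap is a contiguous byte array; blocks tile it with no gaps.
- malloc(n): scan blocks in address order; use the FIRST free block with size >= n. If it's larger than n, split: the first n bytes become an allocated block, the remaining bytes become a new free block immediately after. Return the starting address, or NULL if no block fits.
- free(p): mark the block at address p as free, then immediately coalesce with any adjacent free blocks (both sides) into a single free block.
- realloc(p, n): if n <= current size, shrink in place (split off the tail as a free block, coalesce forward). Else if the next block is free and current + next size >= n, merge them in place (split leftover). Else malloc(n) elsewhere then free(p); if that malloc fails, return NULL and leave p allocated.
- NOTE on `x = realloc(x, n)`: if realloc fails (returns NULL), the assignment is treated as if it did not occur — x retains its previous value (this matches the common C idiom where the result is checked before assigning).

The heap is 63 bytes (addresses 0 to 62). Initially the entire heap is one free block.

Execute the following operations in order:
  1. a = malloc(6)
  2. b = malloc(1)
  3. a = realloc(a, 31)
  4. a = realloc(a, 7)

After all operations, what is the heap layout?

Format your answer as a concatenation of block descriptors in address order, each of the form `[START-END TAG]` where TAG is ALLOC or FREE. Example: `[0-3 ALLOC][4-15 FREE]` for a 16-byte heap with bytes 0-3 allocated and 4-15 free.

Op 1: a = malloc(6) -> a = 0; heap: [0-5 ALLOC][6-62 FREE]
Op 2: b = malloc(1) -> b = 6; heap: [0-5 ALLOC][6-6 ALLOC][7-62 FREE]
Op 3: a = realloc(a, 31) -> a = 7; heap: [0-5 FREE][6-6 ALLOC][7-37 ALLOC][38-62 FREE]
Op 4: a = realloc(a, 7) -> a = 7; heap: [0-5 FREE][6-6 ALLOC][7-13 ALLOC][14-62 FREE]

Answer: [0-5 FREE][6-6 ALLOC][7-13 ALLOC][14-62 FREE]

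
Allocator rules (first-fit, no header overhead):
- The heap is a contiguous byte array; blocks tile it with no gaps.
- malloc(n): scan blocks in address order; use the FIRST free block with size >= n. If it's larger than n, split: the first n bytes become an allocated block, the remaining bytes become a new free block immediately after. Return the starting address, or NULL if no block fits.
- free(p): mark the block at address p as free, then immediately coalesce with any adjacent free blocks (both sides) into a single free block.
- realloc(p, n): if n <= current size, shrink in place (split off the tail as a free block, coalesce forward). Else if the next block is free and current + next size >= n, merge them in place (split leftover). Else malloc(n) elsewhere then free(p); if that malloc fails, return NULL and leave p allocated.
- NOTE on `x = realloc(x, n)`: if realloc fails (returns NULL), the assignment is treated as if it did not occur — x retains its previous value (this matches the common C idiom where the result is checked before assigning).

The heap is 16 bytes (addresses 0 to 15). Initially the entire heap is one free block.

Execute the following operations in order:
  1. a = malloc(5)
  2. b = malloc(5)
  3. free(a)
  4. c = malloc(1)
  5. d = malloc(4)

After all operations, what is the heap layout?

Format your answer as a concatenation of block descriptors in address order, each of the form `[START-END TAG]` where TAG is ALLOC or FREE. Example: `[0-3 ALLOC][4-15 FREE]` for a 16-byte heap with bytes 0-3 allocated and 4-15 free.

Answer: [0-0 ALLOC][1-4 ALLOC][5-9 ALLOC][10-15 FREE]

Derivation:
Op 1: a = malloc(5) -> a = 0; heap: [0-4 ALLOC][5-15 FREE]
Op 2: b = malloc(5) -> b = 5; heap: [0-4 ALLOC][5-9 ALLOC][10-15 FREE]
Op 3: free(a) -> (freed a); heap: [0-4 FREE][5-9 ALLOC][10-15 FREE]
Op 4: c = malloc(1) -> c = 0; heap: [0-0 ALLOC][1-4 FREE][5-9 ALLOC][10-15 FREE]
Op 5: d = malloc(4) -> d = 1; heap: [0-0 ALLOC][1-4 ALLOC][5-9 ALLOC][10-15 FREE]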